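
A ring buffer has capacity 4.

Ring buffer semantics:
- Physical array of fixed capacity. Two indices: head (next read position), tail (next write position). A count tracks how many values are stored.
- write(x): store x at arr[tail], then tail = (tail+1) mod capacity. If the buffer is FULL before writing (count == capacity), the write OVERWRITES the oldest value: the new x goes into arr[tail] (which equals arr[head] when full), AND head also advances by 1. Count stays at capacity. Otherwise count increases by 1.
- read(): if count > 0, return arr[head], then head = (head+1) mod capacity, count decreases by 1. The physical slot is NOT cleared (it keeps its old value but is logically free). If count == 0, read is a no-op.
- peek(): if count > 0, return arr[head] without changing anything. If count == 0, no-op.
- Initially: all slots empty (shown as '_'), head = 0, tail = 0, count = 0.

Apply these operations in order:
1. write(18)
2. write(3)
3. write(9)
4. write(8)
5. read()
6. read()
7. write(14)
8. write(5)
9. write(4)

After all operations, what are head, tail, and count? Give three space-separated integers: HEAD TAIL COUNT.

After op 1 (write(18)): arr=[18 _ _ _] head=0 tail=1 count=1
After op 2 (write(3)): arr=[18 3 _ _] head=0 tail=2 count=2
After op 3 (write(9)): arr=[18 3 9 _] head=0 tail=3 count=3
After op 4 (write(8)): arr=[18 3 9 8] head=0 tail=0 count=4
After op 5 (read()): arr=[18 3 9 8] head=1 tail=0 count=3
After op 6 (read()): arr=[18 3 9 8] head=2 tail=0 count=2
After op 7 (write(14)): arr=[14 3 9 8] head=2 tail=1 count=3
After op 8 (write(5)): arr=[14 5 9 8] head=2 tail=2 count=4
After op 9 (write(4)): arr=[14 5 4 8] head=3 tail=3 count=4

Answer: 3 3 4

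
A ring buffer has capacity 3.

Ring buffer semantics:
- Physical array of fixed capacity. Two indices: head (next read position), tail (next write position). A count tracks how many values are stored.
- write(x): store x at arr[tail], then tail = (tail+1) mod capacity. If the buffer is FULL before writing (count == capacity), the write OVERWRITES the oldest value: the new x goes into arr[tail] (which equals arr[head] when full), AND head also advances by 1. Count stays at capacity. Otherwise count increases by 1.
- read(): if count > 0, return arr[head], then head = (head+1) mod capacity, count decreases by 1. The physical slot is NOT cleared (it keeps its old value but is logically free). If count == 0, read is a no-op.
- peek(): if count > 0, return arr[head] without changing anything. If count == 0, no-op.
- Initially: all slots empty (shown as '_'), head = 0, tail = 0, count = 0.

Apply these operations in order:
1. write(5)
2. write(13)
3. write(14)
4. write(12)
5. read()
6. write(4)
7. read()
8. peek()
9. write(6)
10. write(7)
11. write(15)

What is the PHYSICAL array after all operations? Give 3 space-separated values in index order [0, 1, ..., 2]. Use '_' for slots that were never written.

After op 1 (write(5)): arr=[5 _ _] head=0 tail=1 count=1
After op 2 (write(13)): arr=[5 13 _] head=0 tail=2 count=2
After op 3 (write(14)): arr=[5 13 14] head=0 tail=0 count=3
After op 4 (write(12)): arr=[12 13 14] head=1 tail=1 count=3
After op 5 (read()): arr=[12 13 14] head=2 tail=1 count=2
After op 6 (write(4)): arr=[12 4 14] head=2 tail=2 count=3
After op 7 (read()): arr=[12 4 14] head=0 tail=2 count=2
After op 8 (peek()): arr=[12 4 14] head=0 tail=2 count=2
After op 9 (write(6)): arr=[12 4 6] head=0 tail=0 count=3
After op 10 (write(7)): arr=[7 4 6] head=1 tail=1 count=3
After op 11 (write(15)): arr=[7 15 6] head=2 tail=2 count=3

Answer: 7 15 6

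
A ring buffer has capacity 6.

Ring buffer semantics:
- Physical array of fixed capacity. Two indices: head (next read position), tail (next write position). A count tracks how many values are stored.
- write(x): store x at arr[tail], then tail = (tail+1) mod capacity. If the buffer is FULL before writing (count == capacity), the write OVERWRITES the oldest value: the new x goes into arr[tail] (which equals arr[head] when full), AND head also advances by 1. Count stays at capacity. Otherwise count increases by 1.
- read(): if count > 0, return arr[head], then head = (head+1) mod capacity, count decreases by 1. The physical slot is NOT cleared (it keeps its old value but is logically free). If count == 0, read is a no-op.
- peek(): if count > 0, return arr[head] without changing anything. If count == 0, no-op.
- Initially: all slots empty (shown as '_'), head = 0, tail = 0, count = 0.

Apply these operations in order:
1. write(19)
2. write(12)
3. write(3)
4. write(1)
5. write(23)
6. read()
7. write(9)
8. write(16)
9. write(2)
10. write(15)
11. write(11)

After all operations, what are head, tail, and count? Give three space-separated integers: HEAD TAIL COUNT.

Answer: 4 4 6

Derivation:
After op 1 (write(19)): arr=[19 _ _ _ _ _] head=0 tail=1 count=1
After op 2 (write(12)): arr=[19 12 _ _ _ _] head=0 tail=2 count=2
After op 3 (write(3)): arr=[19 12 3 _ _ _] head=0 tail=3 count=3
After op 4 (write(1)): arr=[19 12 3 1 _ _] head=0 tail=4 count=4
After op 5 (write(23)): arr=[19 12 3 1 23 _] head=0 tail=5 count=5
After op 6 (read()): arr=[19 12 3 1 23 _] head=1 tail=5 count=4
After op 7 (write(9)): arr=[19 12 3 1 23 9] head=1 tail=0 count=5
After op 8 (write(16)): arr=[16 12 3 1 23 9] head=1 tail=1 count=6
After op 9 (write(2)): arr=[16 2 3 1 23 9] head=2 tail=2 count=6
After op 10 (write(15)): arr=[16 2 15 1 23 9] head=3 tail=3 count=6
After op 11 (write(11)): arr=[16 2 15 11 23 9] head=4 tail=4 count=6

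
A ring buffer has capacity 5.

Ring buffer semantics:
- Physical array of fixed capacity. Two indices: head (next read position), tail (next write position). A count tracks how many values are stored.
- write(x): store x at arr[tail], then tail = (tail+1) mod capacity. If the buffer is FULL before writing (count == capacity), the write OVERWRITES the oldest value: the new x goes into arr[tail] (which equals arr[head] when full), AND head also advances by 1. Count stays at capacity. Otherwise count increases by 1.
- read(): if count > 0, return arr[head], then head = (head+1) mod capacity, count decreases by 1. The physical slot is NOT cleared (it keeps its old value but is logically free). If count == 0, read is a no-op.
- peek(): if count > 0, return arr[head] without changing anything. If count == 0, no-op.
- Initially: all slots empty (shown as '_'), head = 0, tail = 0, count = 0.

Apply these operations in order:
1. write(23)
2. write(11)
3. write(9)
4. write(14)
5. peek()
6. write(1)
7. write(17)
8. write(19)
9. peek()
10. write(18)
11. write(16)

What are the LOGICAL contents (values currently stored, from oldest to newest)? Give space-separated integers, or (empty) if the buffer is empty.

Answer: 1 17 19 18 16

Derivation:
After op 1 (write(23)): arr=[23 _ _ _ _] head=0 tail=1 count=1
After op 2 (write(11)): arr=[23 11 _ _ _] head=0 tail=2 count=2
After op 3 (write(9)): arr=[23 11 9 _ _] head=0 tail=3 count=3
After op 4 (write(14)): arr=[23 11 9 14 _] head=0 tail=4 count=4
After op 5 (peek()): arr=[23 11 9 14 _] head=0 tail=4 count=4
After op 6 (write(1)): arr=[23 11 9 14 1] head=0 tail=0 count=5
After op 7 (write(17)): arr=[17 11 9 14 1] head=1 tail=1 count=5
After op 8 (write(19)): arr=[17 19 9 14 1] head=2 tail=2 count=5
After op 9 (peek()): arr=[17 19 9 14 1] head=2 tail=2 count=5
After op 10 (write(18)): arr=[17 19 18 14 1] head=3 tail=3 count=5
After op 11 (write(16)): arr=[17 19 18 16 1] head=4 tail=4 count=5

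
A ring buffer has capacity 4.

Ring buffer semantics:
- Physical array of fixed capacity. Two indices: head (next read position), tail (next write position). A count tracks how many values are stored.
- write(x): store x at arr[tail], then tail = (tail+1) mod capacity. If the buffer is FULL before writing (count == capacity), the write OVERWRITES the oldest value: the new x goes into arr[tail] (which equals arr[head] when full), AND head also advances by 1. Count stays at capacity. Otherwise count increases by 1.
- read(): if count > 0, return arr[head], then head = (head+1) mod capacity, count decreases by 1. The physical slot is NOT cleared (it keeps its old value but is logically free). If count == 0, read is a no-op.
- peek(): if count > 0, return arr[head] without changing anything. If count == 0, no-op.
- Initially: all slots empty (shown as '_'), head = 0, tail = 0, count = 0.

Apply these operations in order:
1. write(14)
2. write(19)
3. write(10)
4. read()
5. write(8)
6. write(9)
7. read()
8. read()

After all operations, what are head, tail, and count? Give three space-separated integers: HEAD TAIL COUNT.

Answer: 3 1 2

Derivation:
After op 1 (write(14)): arr=[14 _ _ _] head=0 tail=1 count=1
After op 2 (write(19)): arr=[14 19 _ _] head=0 tail=2 count=2
After op 3 (write(10)): arr=[14 19 10 _] head=0 tail=3 count=3
After op 4 (read()): arr=[14 19 10 _] head=1 tail=3 count=2
After op 5 (write(8)): arr=[14 19 10 8] head=1 tail=0 count=3
After op 6 (write(9)): arr=[9 19 10 8] head=1 tail=1 count=4
After op 7 (read()): arr=[9 19 10 8] head=2 tail=1 count=3
After op 8 (read()): arr=[9 19 10 8] head=3 tail=1 count=2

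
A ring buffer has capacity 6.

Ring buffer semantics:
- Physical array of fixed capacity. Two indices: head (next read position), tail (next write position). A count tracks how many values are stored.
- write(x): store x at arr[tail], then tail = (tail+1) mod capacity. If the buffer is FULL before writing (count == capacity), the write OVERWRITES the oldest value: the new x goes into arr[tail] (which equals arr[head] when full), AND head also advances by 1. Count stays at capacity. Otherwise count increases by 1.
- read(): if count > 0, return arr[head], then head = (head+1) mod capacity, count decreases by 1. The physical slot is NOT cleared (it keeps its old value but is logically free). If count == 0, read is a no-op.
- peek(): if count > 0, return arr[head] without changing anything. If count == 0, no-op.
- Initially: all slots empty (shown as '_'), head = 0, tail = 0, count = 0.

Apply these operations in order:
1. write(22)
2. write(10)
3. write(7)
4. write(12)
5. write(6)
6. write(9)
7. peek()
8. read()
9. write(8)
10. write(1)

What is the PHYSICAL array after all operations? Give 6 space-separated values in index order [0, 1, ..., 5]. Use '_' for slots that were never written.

Answer: 8 1 7 12 6 9

Derivation:
After op 1 (write(22)): arr=[22 _ _ _ _ _] head=0 tail=1 count=1
After op 2 (write(10)): arr=[22 10 _ _ _ _] head=0 tail=2 count=2
After op 3 (write(7)): arr=[22 10 7 _ _ _] head=0 tail=3 count=3
After op 4 (write(12)): arr=[22 10 7 12 _ _] head=0 tail=4 count=4
After op 5 (write(6)): arr=[22 10 7 12 6 _] head=0 tail=5 count=5
After op 6 (write(9)): arr=[22 10 7 12 6 9] head=0 tail=0 count=6
After op 7 (peek()): arr=[22 10 7 12 6 9] head=0 tail=0 count=6
After op 8 (read()): arr=[22 10 7 12 6 9] head=1 tail=0 count=5
After op 9 (write(8)): arr=[8 10 7 12 6 9] head=1 tail=1 count=6
After op 10 (write(1)): arr=[8 1 7 12 6 9] head=2 tail=2 count=6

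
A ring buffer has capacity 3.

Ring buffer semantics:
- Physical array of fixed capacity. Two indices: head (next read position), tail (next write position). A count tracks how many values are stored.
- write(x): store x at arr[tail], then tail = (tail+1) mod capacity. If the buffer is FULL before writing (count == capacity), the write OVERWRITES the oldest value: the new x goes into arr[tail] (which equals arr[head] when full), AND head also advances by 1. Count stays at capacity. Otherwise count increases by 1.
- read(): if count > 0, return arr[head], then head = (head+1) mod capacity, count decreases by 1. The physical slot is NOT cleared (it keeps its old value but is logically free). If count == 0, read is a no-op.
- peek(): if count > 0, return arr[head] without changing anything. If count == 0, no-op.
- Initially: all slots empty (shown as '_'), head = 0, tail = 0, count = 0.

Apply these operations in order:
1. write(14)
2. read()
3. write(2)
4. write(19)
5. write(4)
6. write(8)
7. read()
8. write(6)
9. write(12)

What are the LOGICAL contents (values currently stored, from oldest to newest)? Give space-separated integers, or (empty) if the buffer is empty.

Answer: 8 6 12

Derivation:
After op 1 (write(14)): arr=[14 _ _] head=0 tail=1 count=1
After op 2 (read()): arr=[14 _ _] head=1 tail=1 count=0
After op 3 (write(2)): arr=[14 2 _] head=1 tail=2 count=1
After op 4 (write(19)): arr=[14 2 19] head=1 tail=0 count=2
After op 5 (write(4)): arr=[4 2 19] head=1 tail=1 count=3
After op 6 (write(8)): arr=[4 8 19] head=2 tail=2 count=3
After op 7 (read()): arr=[4 8 19] head=0 tail=2 count=2
After op 8 (write(6)): arr=[4 8 6] head=0 tail=0 count=3
After op 9 (write(12)): arr=[12 8 6] head=1 tail=1 count=3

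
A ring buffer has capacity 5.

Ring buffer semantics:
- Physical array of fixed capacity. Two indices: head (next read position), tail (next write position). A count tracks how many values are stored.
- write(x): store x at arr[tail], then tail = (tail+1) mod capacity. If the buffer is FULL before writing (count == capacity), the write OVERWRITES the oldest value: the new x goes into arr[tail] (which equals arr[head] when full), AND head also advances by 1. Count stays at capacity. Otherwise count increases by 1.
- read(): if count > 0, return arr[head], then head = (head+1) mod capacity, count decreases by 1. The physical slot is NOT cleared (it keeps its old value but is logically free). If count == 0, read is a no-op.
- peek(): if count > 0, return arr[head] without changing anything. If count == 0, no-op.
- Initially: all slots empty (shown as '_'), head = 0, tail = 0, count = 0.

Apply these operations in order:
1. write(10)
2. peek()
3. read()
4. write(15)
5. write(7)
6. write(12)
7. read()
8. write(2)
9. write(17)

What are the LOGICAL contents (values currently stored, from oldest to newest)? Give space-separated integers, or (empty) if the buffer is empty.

Answer: 7 12 2 17

Derivation:
After op 1 (write(10)): arr=[10 _ _ _ _] head=0 tail=1 count=1
After op 2 (peek()): arr=[10 _ _ _ _] head=0 tail=1 count=1
After op 3 (read()): arr=[10 _ _ _ _] head=1 tail=1 count=0
After op 4 (write(15)): arr=[10 15 _ _ _] head=1 tail=2 count=1
After op 5 (write(7)): arr=[10 15 7 _ _] head=1 tail=3 count=2
After op 6 (write(12)): arr=[10 15 7 12 _] head=1 tail=4 count=3
After op 7 (read()): arr=[10 15 7 12 _] head=2 tail=4 count=2
After op 8 (write(2)): arr=[10 15 7 12 2] head=2 tail=0 count=3
After op 9 (write(17)): arr=[17 15 7 12 2] head=2 tail=1 count=4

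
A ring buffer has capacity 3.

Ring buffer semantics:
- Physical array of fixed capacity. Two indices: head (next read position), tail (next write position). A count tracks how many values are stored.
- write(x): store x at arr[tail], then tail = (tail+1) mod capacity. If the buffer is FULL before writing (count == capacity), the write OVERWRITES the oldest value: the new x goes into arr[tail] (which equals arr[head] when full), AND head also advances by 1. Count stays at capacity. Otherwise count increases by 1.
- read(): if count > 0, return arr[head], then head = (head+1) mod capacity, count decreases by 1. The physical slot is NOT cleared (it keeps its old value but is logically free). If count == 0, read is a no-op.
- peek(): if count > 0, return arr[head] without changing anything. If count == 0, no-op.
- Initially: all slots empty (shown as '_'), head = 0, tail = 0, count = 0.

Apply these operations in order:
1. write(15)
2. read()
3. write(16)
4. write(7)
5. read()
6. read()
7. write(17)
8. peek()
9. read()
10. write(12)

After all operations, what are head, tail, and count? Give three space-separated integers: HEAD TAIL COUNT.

Answer: 1 2 1

Derivation:
After op 1 (write(15)): arr=[15 _ _] head=0 tail=1 count=1
After op 2 (read()): arr=[15 _ _] head=1 tail=1 count=0
After op 3 (write(16)): arr=[15 16 _] head=1 tail=2 count=1
After op 4 (write(7)): arr=[15 16 7] head=1 tail=0 count=2
After op 5 (read()): arr=[15 16 7] head=2 tail=0 count=1
After op 6 (read()): arr=[15 16 7] head=0 tail=0 count=0
After op 7 (write(17)): arr=[17 16 7] head=0 tail=1 count=1
After op 8 (peek()): arr=[17 16 7] head=0 tail=1 count=1
After op 9 (read()): arr=[17 16 7] head=1 tail=1 count=0
After op 10 (write(12)): arr=[17 12 7] head=1 tail=2 count=1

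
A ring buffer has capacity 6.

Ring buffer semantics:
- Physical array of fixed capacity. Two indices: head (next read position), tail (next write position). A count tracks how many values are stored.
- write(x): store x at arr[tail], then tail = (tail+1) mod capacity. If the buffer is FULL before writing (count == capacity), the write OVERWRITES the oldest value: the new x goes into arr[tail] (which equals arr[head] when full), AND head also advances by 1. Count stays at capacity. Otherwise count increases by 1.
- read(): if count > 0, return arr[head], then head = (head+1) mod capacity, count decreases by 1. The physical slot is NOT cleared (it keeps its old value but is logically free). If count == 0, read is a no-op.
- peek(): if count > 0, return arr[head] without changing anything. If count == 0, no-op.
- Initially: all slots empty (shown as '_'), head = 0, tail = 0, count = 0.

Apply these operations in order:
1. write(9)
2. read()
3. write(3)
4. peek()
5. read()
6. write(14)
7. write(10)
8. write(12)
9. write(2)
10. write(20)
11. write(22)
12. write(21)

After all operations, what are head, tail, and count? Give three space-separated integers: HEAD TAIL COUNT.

After op 1 (write(9)): arr=[9 _ _ _ _ _] head=0 tail=1 count=1
After op 2 (read()): arr=[9 _ _ _ _ _] head=1 tail=1 count=0
After op 3 (write(3)): arr=[9 3 _ _ _ _] head=1 tail=2 count=1
After op 4 (peek()): arr=[9 3 _ _ _ _] head=1 tail=2 count=1
After op 5 (read()): arr=[9 3 _ _ _ _] head=2 tail=2 count=0
After op 6 (write(14)): arr=[9 3 14 _ _ _] head=2 tail=3 count=1
After op 7 (write(10)): arr=[9 3 14 10 _ _] head=2 tail=4 count=2
After op 8 (write(12)): arr=[9 3 14 10 12 _] head=2 tail=5 count=3
After op 9 (write(2)): arr=[9 3 14 10 12 2] head=2 tail=0 count=4
After op 10 (write(20)): arr=[20 3 14 10 12 2] head=2 tail=1 count=5
After op 11 (write(22)): arr=[20 22 14 10 12 2] head=2 tail=2 count=6
After op 12 (write(21)): arr=[20 22 21 10 12 2] head=3 tail=3 count=6

Answer: 3 3 6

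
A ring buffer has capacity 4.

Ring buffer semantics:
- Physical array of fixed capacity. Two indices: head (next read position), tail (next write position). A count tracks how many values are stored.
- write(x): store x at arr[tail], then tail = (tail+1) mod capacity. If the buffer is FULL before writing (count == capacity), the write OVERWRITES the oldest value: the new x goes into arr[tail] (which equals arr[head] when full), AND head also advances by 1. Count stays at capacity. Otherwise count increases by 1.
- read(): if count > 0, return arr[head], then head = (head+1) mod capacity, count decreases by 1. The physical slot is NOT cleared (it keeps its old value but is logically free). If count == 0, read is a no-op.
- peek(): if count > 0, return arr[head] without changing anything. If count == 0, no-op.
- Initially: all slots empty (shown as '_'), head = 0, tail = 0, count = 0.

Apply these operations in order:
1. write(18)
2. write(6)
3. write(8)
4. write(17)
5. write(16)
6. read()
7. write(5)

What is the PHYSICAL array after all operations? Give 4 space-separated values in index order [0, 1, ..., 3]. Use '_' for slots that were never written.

After op 1 (write(18)): arr=[18 _ _ _] head=0 tail=1 count=1
After op 2 (write(6)): arr=[18 6 _ _] head=0 tail=2 count=2
After op 3 (write(8)): arr=[18 6 8 _] head=0 tail=3 count=3
After op 4 (write(17)): arr=[18 6 8 17] head=0 tail=0 count=4
After op 5 (write(16)): arr=[16 6 8 17] head=1 tail=1 count=4
After op 6 (read()): arr=[16 6 8 17] head=2 tail=1 count=3
After op 7 (write(5)): arr=[16 5 8 17] head=2 tail=2 count=4

Answer: 16 5 8 17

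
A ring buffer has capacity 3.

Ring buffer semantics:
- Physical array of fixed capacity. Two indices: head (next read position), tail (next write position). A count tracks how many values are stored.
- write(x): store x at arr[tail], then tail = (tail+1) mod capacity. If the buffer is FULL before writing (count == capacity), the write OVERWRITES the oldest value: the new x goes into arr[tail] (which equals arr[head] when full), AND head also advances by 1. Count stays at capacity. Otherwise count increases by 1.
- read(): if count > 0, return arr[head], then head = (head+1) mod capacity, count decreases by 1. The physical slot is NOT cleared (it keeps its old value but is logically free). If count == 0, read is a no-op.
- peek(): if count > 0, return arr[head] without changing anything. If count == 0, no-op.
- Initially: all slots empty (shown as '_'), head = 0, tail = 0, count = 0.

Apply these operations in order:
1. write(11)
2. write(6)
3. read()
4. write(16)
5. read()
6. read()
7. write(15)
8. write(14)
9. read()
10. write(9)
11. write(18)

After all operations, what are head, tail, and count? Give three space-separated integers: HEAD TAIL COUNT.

Answer: 1 1 3

Derivation:
After op 1 (write(11)): arr=[11 _ _] head=0 tail=1 count=1
After op 2 (write(6)): arr=[11 6 _] head=0 tail=2 count=2
After op 3 (read()): arr=[11 6 _] head=1 tail=2 count=1
After op 4 (write(16)): arr=[11 6 16] head=1 tail=0 count=2
After op 5 (read()): arr=[11 6 16] head=2 tail=0 count=1
After op 6 (read()): arr=[11 6 16] head=0 tail=0 count=0
After op 7 (write(15)): arr=[15 6 16] head=0 tail=1 count=1
After op 8 (write(14)): arr=[15 14 16] head=0 tail=2 count=2
After op 9 (read()): arr=[15 14 16] head=1 tail=2 count=1
After op 10 (write(9)): arr=[15 14 9] head=1 tail=0 count=2
After op 11 (write(18)): arr=[18 14 9] head=1 tail=1 count=3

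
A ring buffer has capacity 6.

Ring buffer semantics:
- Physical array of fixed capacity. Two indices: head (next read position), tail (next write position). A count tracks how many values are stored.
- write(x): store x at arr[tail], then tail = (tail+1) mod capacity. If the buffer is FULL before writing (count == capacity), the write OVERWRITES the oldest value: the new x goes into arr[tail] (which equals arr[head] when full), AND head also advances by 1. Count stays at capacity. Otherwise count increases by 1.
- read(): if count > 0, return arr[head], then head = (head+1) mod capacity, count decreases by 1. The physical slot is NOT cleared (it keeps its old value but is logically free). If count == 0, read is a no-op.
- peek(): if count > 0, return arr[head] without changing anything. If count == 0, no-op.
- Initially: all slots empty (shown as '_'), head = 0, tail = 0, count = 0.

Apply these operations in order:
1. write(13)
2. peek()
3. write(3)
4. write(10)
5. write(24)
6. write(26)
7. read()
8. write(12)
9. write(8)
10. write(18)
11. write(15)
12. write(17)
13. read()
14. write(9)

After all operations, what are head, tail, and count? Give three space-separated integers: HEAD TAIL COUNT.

After op 1 (write(13)): arr=[13 _ _ _ _ _] head=0 tail=1 count=1
After op 2 (peek()): arr=[13 _ _ _ _ _] head=0 tail=1 count=1
After op 3 (write(3)): arr=[13 3 _ _ _ _] head=0 tail=2 count=2
After op 4 (write(10)): arr=[13 3 10 _ _ _] head=0 tail=3 count=3
After op 5 (write(24)): arr=[13 3 10 24 _ _] head=0 tail=4 count=4
After op 6 (write(26)): arr=[13 3 10 24 26 _] head=0 tail=5 count=5
After op 7 (read()): arr=[13 3 10 24 26 _] head=1 tail=5 count=4
After op 8 (write(12)): arr=[13 3 10 24 26 12] head=1 tail=0 count=5
After op 9 (write(8)): arr=[8 3 10 24 26 12] head=1 tail=1 count=6
After op 10 (write(18)): arr=[8 18 10 24 26 12] head=2 tail=2 count=6
After op 11 (write(15)): arr=[8 18 15 24 26 12] head=3 tail=3 count=6
After op 12 (write(17)): arr=[8 18 15 17 26 12] head=4 tail=4 count=6
After op 13 (read()): arr=[8 18 15 17 26 12] head=5 tail=4 count=5
After op 14 (write(9)): arr=[8 18 15 17 9 12] head=5 tail=5 count=6

Answer: 5 5 6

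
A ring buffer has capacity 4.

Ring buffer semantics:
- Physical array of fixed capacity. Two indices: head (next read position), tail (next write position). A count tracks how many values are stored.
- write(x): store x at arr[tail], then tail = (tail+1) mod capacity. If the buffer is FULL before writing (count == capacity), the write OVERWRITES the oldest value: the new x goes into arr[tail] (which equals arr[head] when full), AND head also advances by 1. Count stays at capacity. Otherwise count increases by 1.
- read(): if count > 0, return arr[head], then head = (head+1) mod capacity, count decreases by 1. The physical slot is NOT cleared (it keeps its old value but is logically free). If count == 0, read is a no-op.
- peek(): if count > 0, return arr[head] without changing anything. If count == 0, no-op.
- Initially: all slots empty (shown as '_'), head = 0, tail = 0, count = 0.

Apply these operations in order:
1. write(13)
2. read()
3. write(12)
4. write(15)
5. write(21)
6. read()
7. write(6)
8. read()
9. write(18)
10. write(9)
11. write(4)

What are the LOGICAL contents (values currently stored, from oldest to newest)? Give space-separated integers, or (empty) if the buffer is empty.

After op 1 (write(13)): arr=[13 _ _ _] head=0 tail=1 count=1
After op 2 (read()): arr=[13 _ _ _] head=1 tail=1 count=0
After op 3 (write(12)): arr=[13 12 _ _] head=1 tail=2 count=1
After op 4 (write(15)): arr=[13 12 15 _] head=1 tail=3 count=2
After op 5 (write(21)): arr=[13 12 15 21] head=1 tail=0 count=3
After op 6 (read()): arr=[13 12 15 21] head=2 tail=0 count=2
After op 7 (write(6)): arr=[6 12 15 21] head=2 tail=1 count=3
After op 8 (read()): arr=[6 12 15 21] head=3 tail=1 count=2
After op 9 (write(18)): arr=[6 18 15 21] head=3 tail=2 count=3
After op 10 (write(9)): arr=[6 18 9 21] head=3 tail=3 count=4
After op 11 (write(4)): arr=[6 18 9 4] head=0 tail=0 count=4

Answer: 6 18 9 4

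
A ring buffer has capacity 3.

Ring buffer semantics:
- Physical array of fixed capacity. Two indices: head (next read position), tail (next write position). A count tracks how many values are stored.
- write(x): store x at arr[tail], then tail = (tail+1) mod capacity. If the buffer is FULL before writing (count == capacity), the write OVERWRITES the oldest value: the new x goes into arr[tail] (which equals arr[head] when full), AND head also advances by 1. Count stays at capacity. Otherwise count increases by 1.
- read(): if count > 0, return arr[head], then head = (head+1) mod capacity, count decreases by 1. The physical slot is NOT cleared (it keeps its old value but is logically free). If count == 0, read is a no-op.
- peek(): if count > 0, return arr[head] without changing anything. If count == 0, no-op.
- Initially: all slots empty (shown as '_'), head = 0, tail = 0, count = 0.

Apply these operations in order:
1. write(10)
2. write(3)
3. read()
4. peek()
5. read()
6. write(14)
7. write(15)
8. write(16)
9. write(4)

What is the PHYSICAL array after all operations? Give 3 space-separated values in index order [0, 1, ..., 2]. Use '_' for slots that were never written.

Answer: 15 16 4

Derivation:
After op 1 (write(10)): arr=[10 _ _] head=0 tail=1 count=1
After op 2 (write(3)): arr=[10 3 _] head=0 tail=2 count=2
After op 3 (read()): arr=[10 3 _] head=1 tail=2 count=1
After op 4 (peek()): arr=[10 3 _] head=1 tail=2 count=1
After op 5 (read()): arr=[10 3 _] head=2 tail=2 count=0
After op 6 (write(14)): arr=[10 3 14] head=2 tail=0 count=1
After op 7 (write(15)): arr=[15 3 14] head=2 tail=1 count=2
After op 8 (write(16)): arr=[15 16 14] head=2 tail=2 count=3
After op 9 (write(4)): arr=[15 16 4] head=0 tail=0 count=3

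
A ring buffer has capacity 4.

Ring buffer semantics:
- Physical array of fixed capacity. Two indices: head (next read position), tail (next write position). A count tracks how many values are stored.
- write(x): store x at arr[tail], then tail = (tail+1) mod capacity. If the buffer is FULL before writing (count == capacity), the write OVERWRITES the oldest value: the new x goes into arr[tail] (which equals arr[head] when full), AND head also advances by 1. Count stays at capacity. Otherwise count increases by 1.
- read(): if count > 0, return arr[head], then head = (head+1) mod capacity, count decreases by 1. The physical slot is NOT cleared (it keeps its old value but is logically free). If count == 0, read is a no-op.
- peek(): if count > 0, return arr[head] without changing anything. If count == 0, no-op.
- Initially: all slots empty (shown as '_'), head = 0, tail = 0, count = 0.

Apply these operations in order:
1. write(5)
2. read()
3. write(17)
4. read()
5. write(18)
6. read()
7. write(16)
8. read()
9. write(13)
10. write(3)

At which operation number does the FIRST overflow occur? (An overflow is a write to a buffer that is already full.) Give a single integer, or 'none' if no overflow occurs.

After op 1 (write(5)): arr=[5 _ _ _] head=0 tail=1 count=1
After op 2 (read()): arr=[5 _ _ _] head=1 tail=1 count=0
After op 3 (write(17)): arr=[5 17 _ _] head=1 tail=2 count=1
After op 4 (read()): arr=[5 17 _ _] head=2 tail=2 count=0
After op 5 (write(18)): arr=[5 17 18 _] head=2 tail=3 count=1
After op 6 (read()): arr=[5 17 18 _] head=3 tail=3 count=0
After op 7 (write(16)): arr=[5 17 18 16] head=3 tail=0 count=1
After op 8 (read()): arr=[5 17 18 16] head=0 tail=0 count=0
After op 9 (write(13)): arr=[13 17 18 16] head=0 tail=1 count=1
After op 10 (write(3)): arr=[13 3 18 16] head=0 tail=2 count=2

Answer: none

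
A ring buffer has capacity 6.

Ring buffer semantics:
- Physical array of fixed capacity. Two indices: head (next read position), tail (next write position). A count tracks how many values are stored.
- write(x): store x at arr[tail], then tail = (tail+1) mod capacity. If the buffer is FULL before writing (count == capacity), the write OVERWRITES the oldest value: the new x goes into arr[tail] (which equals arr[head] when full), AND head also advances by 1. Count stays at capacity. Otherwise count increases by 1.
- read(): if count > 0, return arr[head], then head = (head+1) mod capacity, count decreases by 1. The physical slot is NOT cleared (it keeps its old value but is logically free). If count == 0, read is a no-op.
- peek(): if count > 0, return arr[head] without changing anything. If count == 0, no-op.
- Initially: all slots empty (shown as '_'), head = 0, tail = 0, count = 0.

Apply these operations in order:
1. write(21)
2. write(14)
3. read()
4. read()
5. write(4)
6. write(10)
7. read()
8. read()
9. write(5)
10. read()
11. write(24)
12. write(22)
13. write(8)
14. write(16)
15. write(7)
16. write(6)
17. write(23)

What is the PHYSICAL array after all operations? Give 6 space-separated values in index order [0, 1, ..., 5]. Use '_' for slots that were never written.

After op 1 (write(21)): arr=[21 _ _ _ _ _] head=0 tail=1 count=1
After op 2 (write(14)): arr=[21 14 _ _ _ _] head=0 tail=2 count=2
After op 3 (read()): arr=[21 14 _ _ _ _] head=1 tail=2 count=1
After op 4 (read()): arr=[21 14 _ _ _ _] head=2 tail=2 count=0
After op 5 (write(4)): arr=[21 14 4 _ _ _] head=2 tail=3 count=1
After op 6 (write(10)): arr=[21 14 4 10 _ _] head=2 tail=4 count=2
After op 7 (read()): arr=[21 14 4 10 _ _] head=3 tail=4 count=1
After op 8 (read()): arr=[21 14 4 10 _ _] head=4 tail=4 count=0
After op 9 (write(5)): arr=[21 14 4 10 5 _] head=4 tail=5 count=1
After op 10 (read()): arr=[21 14 4 10 5 _] head=5 tail=5 count=0
After op 11 (write(24)): arr=[21 14 4 10 5 24] head=5 tail=0 count=1
After op 12 (write(22)): arr=[22 14 4 10 5 24] head=5 tail=1 count=2
After op 13 (write(8)): arr=[22 8 4 10 5 24] head=5 tail=2 count=3
After op 14 (write(16)): arr=[22 8 16 10 5 24] head=5 tail=3 count=4
After op 15 (write(7)): arr=[22 8 16 7 5 24] head=5 tail=4 count=5
After op 16 (write(6)): arr=[22 8 16 7 6 24] head=5 tail=5 count=6
After op 17 (write(23)): arr=[22 8 16 7 6 23] head=0 tail=0 count=6

Answer: 22 8 16 7 6 23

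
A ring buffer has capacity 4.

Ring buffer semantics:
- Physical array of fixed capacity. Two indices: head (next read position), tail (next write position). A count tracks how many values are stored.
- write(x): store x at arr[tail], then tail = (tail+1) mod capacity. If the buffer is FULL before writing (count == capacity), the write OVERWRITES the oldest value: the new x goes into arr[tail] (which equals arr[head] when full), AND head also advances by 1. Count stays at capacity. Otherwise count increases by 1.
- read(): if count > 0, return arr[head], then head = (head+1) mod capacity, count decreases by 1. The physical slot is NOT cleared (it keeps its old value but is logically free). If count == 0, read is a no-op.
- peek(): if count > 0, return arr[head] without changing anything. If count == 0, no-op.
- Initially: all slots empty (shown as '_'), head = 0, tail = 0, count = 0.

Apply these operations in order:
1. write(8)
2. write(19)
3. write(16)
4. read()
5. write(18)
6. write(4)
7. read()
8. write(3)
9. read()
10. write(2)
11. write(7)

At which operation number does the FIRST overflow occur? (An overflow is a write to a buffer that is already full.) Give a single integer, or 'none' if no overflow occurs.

After op 1 (write(8)): arr=[8 _ _ _] head=0 tail=1 count=1
After op 2 (write(19)): arr=[8 19 _ _] head=0 tail=2 count=2
After op 3 (write(16)): arr=[8 19 16 _] head=0 tail=3 count=3
After op 4 (read()): arr=[8 19 16 _] head=1 tail=3 count=2
After op 5 (write(18)): arr=[8 19 16 18] head=1 tail=0 count=3
After op 6 (write(4)): arr=[4 19 16 18] head=1 tail=1 count=4
After op 7 (read()): arr=[4 19 16 18] head=2 tail=1 count=3
After op 8 (write(3)): arr=[4 3 16 18] head=2 tail=2 count=4
After op 9 (read()): arr=[4 3 16 18] head=3 tail=2 count=3
After op 10 (write(2)): arr=[4 3 2 18] head=3 tail=3 count=4
After op 11 (write(7)): arr=[4 3 2 7] head=0 tail=0 count=4

Answer: 11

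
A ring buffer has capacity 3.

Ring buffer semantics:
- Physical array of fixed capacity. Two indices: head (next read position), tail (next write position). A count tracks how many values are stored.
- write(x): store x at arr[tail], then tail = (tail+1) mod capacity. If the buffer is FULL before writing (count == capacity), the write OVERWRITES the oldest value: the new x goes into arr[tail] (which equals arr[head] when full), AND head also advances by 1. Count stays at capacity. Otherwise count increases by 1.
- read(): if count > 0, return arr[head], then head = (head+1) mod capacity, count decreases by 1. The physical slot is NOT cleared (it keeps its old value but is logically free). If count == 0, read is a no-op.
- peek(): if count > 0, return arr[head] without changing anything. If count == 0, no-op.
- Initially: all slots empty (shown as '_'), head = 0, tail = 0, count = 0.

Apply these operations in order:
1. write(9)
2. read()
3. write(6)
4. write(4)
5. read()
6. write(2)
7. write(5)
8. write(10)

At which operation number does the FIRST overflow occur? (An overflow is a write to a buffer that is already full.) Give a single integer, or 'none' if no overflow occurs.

After op 1 (write(9)): arr=[9 _ _] head=0 tail=1 count=1
After op 2 (read()): arr=[9 _ _] head=1 tail=1 count=0
After op 3 (write(6)): arr=[9 6 _] head=1 tail=2 count=1
After op 4 (write(4)): arr=[9 6 4] head=1 tail=0 count=2
After op 5 (read()): arr=[9 6 4] head=2 tail=0 count=1
After op 6 (write(2)): arr=[2 6 4] head=2 tail=1 count=2
After op 7 (write(5)): arr=[2 5 4] head=2 tail=2 count=3
After op 8 (write(10)): arr=[2 5 10] head=0 tail=0 count=3

Answer: 8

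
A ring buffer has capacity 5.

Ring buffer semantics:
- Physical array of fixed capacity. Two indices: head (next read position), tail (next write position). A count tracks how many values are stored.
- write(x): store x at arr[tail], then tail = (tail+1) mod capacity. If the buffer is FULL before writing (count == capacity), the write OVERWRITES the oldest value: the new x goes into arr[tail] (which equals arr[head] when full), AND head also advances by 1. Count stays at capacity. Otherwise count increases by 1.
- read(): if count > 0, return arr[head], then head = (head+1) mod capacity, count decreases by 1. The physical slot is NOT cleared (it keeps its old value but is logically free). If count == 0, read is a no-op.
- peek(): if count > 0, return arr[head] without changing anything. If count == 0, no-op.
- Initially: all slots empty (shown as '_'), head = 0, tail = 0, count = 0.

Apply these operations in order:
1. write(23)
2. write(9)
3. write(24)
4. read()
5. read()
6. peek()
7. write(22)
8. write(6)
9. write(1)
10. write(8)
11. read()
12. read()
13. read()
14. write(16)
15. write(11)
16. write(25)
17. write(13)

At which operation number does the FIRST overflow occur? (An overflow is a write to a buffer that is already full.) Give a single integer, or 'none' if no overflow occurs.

Answer: 17

Derivation:
After op 1 (write(23)): arr=[23 _ _ _ _] head=0 tail=1 count=1
After op 2 (write(9)): arr=[23 9 _ _ _] head=0 tail=2 count=2
After op 3 (write(24)): arr=[23 9 24 _ _] head=0 tail=3 count=3
After op 4 (read()): arr=[23 9 24 _ _] head=1 tail=3 count=2
After op 5 (read()): arr=[23 9 24 _ _] head=2 tail=3 count=1
After op 6 (peek()): arr=[23 9 24 _ _] head=2 tail=3 count=1
After op 7 (write(22)): arr=[23 9 24 22 _] head=2 tail=4 count=2
After op 8 (write(6)): arr=[23 9 24 22 6] head=2 tail=0 count=3
After op 9 (write(1)): arr=[1 9 24 22 6] head=2 tail=1 count=4
After op 10 (write(8)): arr=[1 8 24 22 6] head=2 tail=2 count=5
After op 11 (read()): arr=[1 8 24 22 6] head=3 tail=2 count=4
After op 12 (read()): arr=[1 8 24 22 6] head=4 tail=2 count=3
After op 13 (read()): arr=[1 8 24 22 6] head=0 tail=2 count=2
After op 14 (write(16)): arr=[1 8 16 22 6] head=0 tail=3 count=3
After op 15 (write(11)): arr=[1 8 16 11 6] head=0 tail=4 count=4
After op 16 (write(25)): arr=[1 8 16 11 25] head=0 tail=0 count=5
After op 17 (write(13)): arr=[13 8 16 11 25] head=1 tail=1 count=5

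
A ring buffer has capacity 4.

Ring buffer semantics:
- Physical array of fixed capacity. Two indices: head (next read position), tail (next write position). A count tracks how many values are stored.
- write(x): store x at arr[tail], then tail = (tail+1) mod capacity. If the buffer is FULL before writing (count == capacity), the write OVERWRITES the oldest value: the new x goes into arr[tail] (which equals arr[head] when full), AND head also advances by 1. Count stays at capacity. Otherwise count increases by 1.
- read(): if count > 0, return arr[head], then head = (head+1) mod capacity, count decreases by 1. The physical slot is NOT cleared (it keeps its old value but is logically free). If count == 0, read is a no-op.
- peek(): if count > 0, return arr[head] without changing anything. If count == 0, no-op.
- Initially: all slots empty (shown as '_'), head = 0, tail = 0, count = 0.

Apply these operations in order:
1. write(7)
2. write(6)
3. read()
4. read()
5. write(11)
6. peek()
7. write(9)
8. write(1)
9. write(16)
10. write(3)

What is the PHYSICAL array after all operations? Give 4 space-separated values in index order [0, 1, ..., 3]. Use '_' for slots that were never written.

Answer: 1 16 3 9

Derivation:
After op 1 (write(7)): arr=[7 _ _ _] head=0 tail=1 count=1
After op 2 (write(6)): arr=[7 6 _ _] head=0 tail=2 count=2
After op 3 (read()): arr=[7 6 _ _] head=1 tail=2 count=1
After op 4 (read()): arr=[7 6 _ _] head=2 tail=2 count=0
After op 5 (write(11)): arr=[7 6 11 _] head=2 tail=3 count=1
After op 6 (peek()): arr=[7 6 11 _] head=2 tail=3 count=1
After op 7 (write(9)): arr=[7 6 11 9] head=2 tail=0 count=2
After op 8 (write(1)): arr=[1 6 11 9] head=2 tail=1 count=3
After op 9 (write(16)): arr=[1 16 11 9] head=2 tail=2 count=4
After op 10 (write(3)): arr=[1 16 3 9] head=3 tail=3 count=4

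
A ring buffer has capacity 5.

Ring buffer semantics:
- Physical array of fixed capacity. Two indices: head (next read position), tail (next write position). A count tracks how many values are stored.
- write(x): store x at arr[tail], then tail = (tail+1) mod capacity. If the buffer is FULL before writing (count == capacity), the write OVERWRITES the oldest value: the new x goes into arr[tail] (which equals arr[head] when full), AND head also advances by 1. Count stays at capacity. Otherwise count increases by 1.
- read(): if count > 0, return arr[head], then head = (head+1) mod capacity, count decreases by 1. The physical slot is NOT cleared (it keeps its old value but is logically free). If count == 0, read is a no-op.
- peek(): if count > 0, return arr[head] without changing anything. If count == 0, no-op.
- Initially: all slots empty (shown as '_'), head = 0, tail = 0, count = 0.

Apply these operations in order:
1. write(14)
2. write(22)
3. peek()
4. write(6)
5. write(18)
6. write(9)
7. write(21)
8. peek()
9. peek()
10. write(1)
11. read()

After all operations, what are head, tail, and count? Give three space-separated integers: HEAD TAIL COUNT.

After op 1 (write(14)): arr=[14 _ _ _ _] head=0 tail=1 count=1
After op 2 (write(22)): arr=[14 22 _ _ _] head=0 tail=2 count=2
After op 3 (peek()): arr=[14 22 _ _ _] head=0 tail=2 count=2
After op 4 (write(6)): arr=[14 22 6 _ _] head=0 tail=3 count=3
After op 5 (write(18)): arr=[14 22 6 18 _] head=0 tail=4 count=4
After op 6 (write(9)): arr=[14 22 6 18 9] head=0 tail=0 count=5
After op 7 (write(21)): arr=[21 22 6 18 9] head=1 tail=1 count=5
After op 8 (peek()): arr=[21 22 6 18 9] head=1 tail=1 count=5
After op 9 (peek()): arr=[21 22 6 18 9] head=1 tail=1 count=5
After op 10 (write(1)): arr=[21 1 6 18 9] head=2 tail=2 count=5
After op 11 (read()): arr=[21 1 6 18 9] head=3 tail=2 count=4

Answer: 3 2 4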